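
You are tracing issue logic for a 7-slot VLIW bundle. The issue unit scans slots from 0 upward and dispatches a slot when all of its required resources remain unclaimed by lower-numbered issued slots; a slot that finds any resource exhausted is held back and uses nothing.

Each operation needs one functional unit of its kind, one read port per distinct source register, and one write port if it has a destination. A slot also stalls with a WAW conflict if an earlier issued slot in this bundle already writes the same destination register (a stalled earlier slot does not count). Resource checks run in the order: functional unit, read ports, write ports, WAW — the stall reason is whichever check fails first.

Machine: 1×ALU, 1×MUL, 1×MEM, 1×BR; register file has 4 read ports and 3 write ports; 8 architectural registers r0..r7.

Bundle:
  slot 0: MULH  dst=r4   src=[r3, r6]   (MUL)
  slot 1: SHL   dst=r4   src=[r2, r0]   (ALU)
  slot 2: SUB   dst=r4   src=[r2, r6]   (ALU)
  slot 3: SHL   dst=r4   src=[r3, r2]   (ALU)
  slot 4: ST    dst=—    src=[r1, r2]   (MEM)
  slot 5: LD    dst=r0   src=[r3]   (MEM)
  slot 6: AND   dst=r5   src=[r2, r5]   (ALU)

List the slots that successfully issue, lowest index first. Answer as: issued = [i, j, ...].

issued = [0, 4]

[0] MUL needs rd=2 wr=1: ok; after: ALU=1 MUL=0 MEM=1 BR=1, R=2, W=2
[1] ALU needs rd=2 wr=1: WAW; after: ALU=1 MUL=0 MEM=1 BR=1, R=2, W=2
[2] ALU needs rd=2 wr=1: WAW; after: ALU=1 MUL=0 MEM=1 BR=1, R=2, W=2
[3] ALU needs rd=2 wr=1: WAW; after: ALU=1 MUL=0 MEM=1 BR=1, R=2, W=2
[4] MEM needs rd=2 wr=0: ok; after: ALU=1 MUL=0 MEM=0 BR=1, R=0, W=2
[5] MEM needs rd=1 wr=1: FU; after: ALU=1 MUL=0 MEM=0 BR=1, R=0, W=2
[6] ALU needs rd=2 wr=1: RD_PORT; after: ALU=1 MUL=0 MEM=0 BR=1, R=0, W=2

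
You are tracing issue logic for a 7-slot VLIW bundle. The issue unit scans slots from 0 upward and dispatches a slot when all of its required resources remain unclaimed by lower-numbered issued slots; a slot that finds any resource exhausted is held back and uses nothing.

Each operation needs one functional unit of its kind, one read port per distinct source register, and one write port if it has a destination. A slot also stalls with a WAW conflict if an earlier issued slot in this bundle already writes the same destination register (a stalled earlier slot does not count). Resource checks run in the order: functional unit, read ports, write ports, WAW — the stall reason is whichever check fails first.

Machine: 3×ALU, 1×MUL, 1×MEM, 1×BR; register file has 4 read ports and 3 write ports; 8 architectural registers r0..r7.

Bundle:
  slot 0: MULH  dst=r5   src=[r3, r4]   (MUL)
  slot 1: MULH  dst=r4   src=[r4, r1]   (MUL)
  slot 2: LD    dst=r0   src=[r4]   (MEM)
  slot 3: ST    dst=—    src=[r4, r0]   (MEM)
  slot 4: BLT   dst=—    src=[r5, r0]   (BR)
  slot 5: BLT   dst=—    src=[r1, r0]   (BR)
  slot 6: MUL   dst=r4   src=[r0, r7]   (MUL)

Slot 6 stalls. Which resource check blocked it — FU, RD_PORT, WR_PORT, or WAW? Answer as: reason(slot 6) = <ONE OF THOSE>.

reason(slot 6) = FU

slot 0 (MUL): ISSUE — free A3,Mu0,Ld1,B1 rp2 wp2
slot 1 (MUL): stall FU — free A3,Mu0,Ld1,B1 rp2 wp2
slot 2 (MEM): ISSUE — free A3,Mu0,Ld0,B1 rp1 wp1
slot 3 (MEM): stall FU — free A3,Mu0,Ld0,B1 rp1 wp1
slot 4 (BR): stall RD_PORT — free A3,Mu0,Ld0,B1 rp1 wp1
slot 5 (BR): stall RD_PORT — free A3,Mu0,Ld0,B1 rp1 wp1
slot 6 (MUL): stall FU — free A3,Mu0,Ld0,B1 rp1 wp1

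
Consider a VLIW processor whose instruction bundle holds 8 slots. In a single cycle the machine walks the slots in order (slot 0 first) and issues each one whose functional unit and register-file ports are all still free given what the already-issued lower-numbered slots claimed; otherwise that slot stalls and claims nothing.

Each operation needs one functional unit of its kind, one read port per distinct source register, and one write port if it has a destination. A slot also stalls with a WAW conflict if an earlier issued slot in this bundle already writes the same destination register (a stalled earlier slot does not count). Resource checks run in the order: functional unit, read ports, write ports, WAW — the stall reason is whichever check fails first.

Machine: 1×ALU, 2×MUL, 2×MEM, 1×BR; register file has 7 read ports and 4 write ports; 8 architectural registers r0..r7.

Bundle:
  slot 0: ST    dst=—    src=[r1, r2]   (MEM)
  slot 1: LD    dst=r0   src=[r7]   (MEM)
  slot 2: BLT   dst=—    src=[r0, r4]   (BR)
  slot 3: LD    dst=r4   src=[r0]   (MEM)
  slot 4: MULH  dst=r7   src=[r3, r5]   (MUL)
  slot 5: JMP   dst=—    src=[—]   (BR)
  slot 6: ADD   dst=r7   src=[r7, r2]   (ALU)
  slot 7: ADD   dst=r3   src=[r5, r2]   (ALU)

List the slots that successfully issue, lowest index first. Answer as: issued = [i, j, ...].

[0] MEM needs rd=2 wr=0: ok; after: ALU=1 MUL=2 MEM=1 BR=1, R=5, W=4
[1] MEM needs rd=1 wr=1: ok; after: ALU=1 MUL=2 MEM=0 BR=1, R=4, W=3
[2] BR needs rd=2 wr=0: ok; after: ALU=1 MUL=2 MEM=0 BR=0, R=2, W=3
[3] MEM needs rd=1 wr=1: FU; after: ALU=1 MUL=2 MEM=0 BR=0, R=2, W=3
[4] MUL needs rd=2 wr=1: ok; after: ALU=1 MUL=1 MEM=0 BR=0, R=0, W=2
[5] BR needs rd=0 wr=0: FU; after: ALU=1 MUL=1 MEM=0 BR=0, R=0, W=2
[6] ALU needs rd=2 wr=1: RD_PORT; after: ALU=1 MUL=1 MEM=0 BR=0, R=0, W=2
[7] ALU needs rd=2 wr=1: RD_PORT; after: ALU=1 MUL=1 MEM=0 BR=0, R=0, W=2

issued = [0, 1, 2, 4]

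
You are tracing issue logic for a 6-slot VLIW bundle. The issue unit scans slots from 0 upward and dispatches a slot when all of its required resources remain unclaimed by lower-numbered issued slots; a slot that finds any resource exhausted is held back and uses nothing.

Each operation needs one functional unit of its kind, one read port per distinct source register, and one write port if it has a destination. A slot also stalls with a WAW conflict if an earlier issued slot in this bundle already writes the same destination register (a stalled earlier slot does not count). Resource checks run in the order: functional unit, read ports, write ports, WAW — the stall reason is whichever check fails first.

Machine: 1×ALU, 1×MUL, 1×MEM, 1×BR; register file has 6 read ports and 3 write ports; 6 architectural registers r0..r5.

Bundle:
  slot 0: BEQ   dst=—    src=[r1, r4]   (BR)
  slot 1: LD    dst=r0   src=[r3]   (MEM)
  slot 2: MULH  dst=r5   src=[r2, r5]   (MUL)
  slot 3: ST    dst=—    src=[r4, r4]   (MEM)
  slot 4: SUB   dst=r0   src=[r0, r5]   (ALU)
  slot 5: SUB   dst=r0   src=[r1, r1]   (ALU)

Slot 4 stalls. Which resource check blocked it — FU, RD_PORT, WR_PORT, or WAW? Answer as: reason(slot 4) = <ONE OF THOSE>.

slot 0 (BR): ISSUE — free A1,Mu1,Ld1,B0 rp4 wp3
slot 1 (MEM): ISSUE — free A1,Mu1,Ld0,B0 rp3 wp2
slot 2 (MUL): ISSUE — free A1,Mu0,Ld0,B0 rp1 wp1
slot 3 (MEM): stall FU — free A1,Mu0,Ld0,B0 rp1 wp1
slot 4 (ALU): stall RD_PORT — free A1,Mu0,Ld0,B0 rp1 wp1
slot 5 (ALU): stall WAW — free A1,Mu0,Ld0,B0 rp1 wp1

reason(slot 4) = RD_PORT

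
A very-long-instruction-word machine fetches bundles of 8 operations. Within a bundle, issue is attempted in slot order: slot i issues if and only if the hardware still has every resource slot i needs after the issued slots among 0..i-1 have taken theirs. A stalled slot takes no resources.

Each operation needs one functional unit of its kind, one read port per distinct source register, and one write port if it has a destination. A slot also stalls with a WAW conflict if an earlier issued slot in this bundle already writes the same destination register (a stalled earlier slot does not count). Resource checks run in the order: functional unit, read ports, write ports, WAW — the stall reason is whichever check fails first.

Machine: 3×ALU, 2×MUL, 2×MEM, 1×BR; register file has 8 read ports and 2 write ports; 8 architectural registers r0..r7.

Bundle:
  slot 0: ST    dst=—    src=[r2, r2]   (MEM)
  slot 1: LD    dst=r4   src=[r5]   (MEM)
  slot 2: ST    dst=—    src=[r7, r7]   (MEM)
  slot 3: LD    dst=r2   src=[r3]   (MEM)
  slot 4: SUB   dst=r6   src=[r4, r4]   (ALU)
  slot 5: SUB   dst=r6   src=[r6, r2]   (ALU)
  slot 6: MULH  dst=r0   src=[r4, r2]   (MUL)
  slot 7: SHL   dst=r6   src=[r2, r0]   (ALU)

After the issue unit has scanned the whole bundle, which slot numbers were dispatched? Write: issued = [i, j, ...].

#0 MEM src=r2,r2 dispatched  <A:3 Mu:2 Ld:1 B:1 rd:7 wr:2>
#1 MEM src=r5 dispatched  <A:3 Mu:2 Ld:0 B:1 rd:6 wr:1>
#2 MEM src=r7,r7 held:FU  <A:3 Mu:2 Ld:0 B:1 rd:6 wr:1>
#3 MEM src=r3 held:FU  <A:3 Mu:2 Ld:0 B:1 rd:6 wr:1>
#4 ALU src=r4,r4 dispatched  <A:2 Mu:2 Ld:0 B:1 rd:5 wr:0>
#5 ALU src=r6,r2 held:WR_PORT  <A:2 Mu:2 Ld:0 B:1 rd:5 wr:0>
#6 MUL src=r4,r2 held:WR_PORT  <A:2 Mu:2 Ld:0 B:1 rd:5 wr:0>
#7 ALU src=r2,r0 held:WR_PORT  <A:2 Mu:2 Ld:0 B:1 rd:5 wr:0>

issued = [0, 1, 4]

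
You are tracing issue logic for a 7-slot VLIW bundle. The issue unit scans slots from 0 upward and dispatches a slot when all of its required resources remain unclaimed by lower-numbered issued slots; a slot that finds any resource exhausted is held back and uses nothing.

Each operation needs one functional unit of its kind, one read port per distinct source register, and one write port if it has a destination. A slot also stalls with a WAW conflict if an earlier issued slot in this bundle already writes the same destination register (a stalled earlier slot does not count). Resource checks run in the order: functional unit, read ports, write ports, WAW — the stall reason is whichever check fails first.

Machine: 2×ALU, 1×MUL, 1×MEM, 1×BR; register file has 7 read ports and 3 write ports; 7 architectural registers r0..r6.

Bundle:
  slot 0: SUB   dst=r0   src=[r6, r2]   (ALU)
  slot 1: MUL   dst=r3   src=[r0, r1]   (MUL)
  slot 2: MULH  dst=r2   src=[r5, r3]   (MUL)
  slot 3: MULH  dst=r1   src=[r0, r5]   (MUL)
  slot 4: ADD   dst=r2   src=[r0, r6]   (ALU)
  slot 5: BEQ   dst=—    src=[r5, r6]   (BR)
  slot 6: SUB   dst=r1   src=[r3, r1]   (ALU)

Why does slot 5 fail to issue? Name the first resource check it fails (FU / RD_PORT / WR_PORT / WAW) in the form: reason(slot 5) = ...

reason(slot 5) = RD_PORT

  0. ALU→r0 ⇒ go  {1A/1Mu/1Ld/1B | 5r 2w}
  1. MUL→r3 ⇒ go  {1A/0Mu/1Ld/1B | 3r 1w}
  2. MUL→r2 ⇒ no(FU)  {1A/0Mu/1Ld/1B | 3r 1w}
  3. MUL→r1 ⇒ no(FU)  {1A/0Mu/1Ld/1B | 3r 1w}
  4. ALU→r2 ⇒ go  {0A/0Mu/1Ld/1B | 1r 0w}
  5. BR ⇒ no(RD_PORT)  {0A/0Mu/1Ld/1B | 1r 0w}
  6. ALU→r1 ⇒ no(FU)  {0A/0Mu/1Ld/1B | 1r 0w}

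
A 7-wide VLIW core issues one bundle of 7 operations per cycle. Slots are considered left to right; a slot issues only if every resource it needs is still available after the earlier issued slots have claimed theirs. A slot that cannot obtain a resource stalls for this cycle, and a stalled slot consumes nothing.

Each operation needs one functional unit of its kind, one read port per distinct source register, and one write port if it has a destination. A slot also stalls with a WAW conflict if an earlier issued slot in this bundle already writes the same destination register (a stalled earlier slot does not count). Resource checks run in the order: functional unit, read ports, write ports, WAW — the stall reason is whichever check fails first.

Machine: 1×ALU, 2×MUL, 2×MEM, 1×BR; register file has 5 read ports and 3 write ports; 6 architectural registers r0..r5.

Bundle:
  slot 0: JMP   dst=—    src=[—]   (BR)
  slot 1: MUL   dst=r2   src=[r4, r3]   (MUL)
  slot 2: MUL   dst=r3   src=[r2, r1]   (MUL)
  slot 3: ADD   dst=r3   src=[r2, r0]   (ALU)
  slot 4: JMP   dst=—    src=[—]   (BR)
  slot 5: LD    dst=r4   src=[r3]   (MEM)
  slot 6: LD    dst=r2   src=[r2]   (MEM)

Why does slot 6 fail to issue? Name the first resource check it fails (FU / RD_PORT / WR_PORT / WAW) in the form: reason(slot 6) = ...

#0 BR src=- dispatched  <A:1 Mu:2 Ld:2 B:0 rd:5 wr:3>
#1 MUL src=r4,r3 dispatched  <A:1 Mu:1 Ld:2 B:0 rd:3 wr:2>
#2 MUL src=r2,r1 dispatched  <A:1 Mu:0 Ld:2 B:0 rd:1 wr:1>
#3 ALU src=r2,r0 held:RD_PORT  <A:1 Mu:0 Ld:2 B:0 rd:1 wr:1>
#4 BR src=- held:FU  <A:1 Mu:0 Ld:2 B:0 rd:1 wr:1>
#5 MEM src=r3 dispatched  <A:1 Mu:0 Ld:1 B:0 rd:0 wr:0>
#6 MEM src=r2 held:RD_PORT  <A:1 Mu:0 Ld:1 B:0 rd:0 wr:0>

reason(slot 6) = RD_PORT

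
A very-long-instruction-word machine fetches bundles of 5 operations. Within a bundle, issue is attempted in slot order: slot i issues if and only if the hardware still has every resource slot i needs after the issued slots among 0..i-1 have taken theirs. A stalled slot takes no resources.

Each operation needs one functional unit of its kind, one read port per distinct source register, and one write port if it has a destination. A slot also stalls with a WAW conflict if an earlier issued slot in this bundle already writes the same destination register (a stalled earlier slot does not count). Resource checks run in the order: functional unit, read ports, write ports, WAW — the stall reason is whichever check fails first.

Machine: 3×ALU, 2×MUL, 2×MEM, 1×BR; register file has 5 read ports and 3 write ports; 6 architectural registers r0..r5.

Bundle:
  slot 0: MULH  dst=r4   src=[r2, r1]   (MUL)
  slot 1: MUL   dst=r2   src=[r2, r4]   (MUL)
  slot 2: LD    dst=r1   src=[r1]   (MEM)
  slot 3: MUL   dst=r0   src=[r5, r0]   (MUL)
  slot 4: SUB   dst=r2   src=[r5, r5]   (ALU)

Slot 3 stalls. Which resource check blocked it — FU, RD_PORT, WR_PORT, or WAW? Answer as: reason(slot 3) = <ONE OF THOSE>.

reason(slot 3) = FU

[0] MUL needs rd=2 wr=1: ok; after: ALU=3 MUL=1 MEM=2 BR=1, R=3, W=2
[1] MUL needs rd=2 wr=1: ok; after: ALU=3 MUL=0 MEM=2 BR=1, R=1, W=1
[2] MEM needs rd=1 wr=1: ok; after: ALU=3 MUL=0 MEM=1 BR=1, R=0, W=0
[3] MUL needs rd=2 wr=1: FU; after: ALU=3 MUL=0 MEM=1 BR=1, R=0, W=0
[4] ALU needs rd=1 wr=1: RD_PORT; after: ALU=3 MUL=0 MEM=1 BR=1, R=0, W=0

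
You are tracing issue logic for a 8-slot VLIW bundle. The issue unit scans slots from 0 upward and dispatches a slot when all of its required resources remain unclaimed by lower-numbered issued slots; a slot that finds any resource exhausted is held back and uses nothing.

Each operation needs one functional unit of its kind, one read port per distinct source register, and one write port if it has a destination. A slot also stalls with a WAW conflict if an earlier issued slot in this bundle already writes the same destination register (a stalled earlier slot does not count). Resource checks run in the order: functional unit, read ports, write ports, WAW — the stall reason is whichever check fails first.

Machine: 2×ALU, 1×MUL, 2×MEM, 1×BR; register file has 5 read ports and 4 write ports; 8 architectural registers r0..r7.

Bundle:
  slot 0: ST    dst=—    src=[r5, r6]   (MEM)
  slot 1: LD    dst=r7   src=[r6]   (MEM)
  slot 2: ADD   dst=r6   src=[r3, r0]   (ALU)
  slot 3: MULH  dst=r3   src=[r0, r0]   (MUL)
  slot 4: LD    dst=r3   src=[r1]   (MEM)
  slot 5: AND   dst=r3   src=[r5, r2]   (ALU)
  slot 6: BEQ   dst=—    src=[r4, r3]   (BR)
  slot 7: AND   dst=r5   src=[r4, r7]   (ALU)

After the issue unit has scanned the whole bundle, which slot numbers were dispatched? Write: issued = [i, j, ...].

(0) want 1×MEM +2rd +0wr — yes → AL2|MU1|ME1|BR1|rd3|wr4
(1) want 1×MEM +1rd +1wr — yes → AL2|MU1|ME0|BR1|rd2|wr3
(2) want 1×ALU +2rd +1wr — yes → AL1|MU1|ME0|BR1|rd0|wr2
(3) want 1×MUL +1rd +1wr — RD_PORT → AL1|MU1|ME0|BR1|rd0|wr2
(4) want 1×MEM +1rd +1wr — FU → AL1|MU1|ME0|BR1|rd0|wr2
(5) want 1×ALU +2rd +1wr — RD_PORT → AL1|MU1|ME0|BR1|rd0|wr2
(6) want 1×BR +2rd +0wr — RD_PORT → AL1|MU1|ME0|BR1|rd0|wr2
(7) want 1×ALU +2rd +1wr — RD_PORT → AL1|MU1|ME0|BR1|rd0|wr2

issued = [0, 1, 2]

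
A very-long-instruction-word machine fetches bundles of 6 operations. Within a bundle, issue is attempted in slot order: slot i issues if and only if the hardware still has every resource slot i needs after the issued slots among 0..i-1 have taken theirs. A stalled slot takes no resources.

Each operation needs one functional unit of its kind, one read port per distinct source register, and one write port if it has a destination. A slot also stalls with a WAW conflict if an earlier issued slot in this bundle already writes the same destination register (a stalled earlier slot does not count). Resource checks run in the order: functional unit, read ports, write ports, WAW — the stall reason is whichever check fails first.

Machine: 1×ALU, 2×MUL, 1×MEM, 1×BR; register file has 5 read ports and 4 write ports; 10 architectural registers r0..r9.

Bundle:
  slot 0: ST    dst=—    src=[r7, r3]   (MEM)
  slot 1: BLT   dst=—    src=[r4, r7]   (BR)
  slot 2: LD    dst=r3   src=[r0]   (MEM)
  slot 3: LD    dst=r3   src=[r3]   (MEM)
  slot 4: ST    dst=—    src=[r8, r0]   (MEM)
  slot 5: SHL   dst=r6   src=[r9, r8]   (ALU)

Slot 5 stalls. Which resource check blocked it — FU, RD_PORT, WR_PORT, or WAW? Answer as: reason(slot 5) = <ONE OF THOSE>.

reason(slot 5) = RD_PORT

[0] MEM needs rd=2 wr=0: ok; after: ALU=1 MUL=2 MEM=0 BR=1, R=3, W=4
[1] BR needs rd=2 wr=0: ok; after: ALU=1 MUL=2 MEM=0 BR=0, R=1, W=4
[2] MEM needs rd=1 wr=1: FU; after: ALU=1 MUL=2 MEM=0 BR=0, R=1, W=4
[3] MEM needs rd=1 wr=1: FU; after: ALU=1 MUL=2 MEM=0 BR=0, R=1, W=4
[4] MEM needs rd=2 wr=0: FU; after: ALU=1 MUL=2 MEM=0 BR=0, R=1, W=4
[5] ALU needs rd=2 wr=1: RD_PORT; after: ALU=1 MUL=2 MEM=0 BR=0, R=1, W=4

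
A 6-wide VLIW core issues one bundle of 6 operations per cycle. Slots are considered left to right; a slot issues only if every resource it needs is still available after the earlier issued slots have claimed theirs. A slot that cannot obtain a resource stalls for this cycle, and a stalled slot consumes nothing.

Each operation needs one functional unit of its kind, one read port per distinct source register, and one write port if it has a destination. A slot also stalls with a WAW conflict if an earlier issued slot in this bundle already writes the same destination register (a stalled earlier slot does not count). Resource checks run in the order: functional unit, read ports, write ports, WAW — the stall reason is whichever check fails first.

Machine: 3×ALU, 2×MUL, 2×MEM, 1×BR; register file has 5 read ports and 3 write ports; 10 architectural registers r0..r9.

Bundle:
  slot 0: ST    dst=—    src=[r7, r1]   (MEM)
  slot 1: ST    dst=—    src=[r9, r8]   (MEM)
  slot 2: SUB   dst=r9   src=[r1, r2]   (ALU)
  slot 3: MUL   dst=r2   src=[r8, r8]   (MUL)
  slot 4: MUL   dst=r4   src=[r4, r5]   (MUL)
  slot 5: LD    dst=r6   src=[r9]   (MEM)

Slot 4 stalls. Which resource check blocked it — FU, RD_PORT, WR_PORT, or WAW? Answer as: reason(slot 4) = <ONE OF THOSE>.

reason(slot 4) = RD_PORT

#0 MEM src=r7,r1 dispatched  <A:3 Mu:2 Ld:1 B:1 rd:3 wr:3>
#1 MEM src=r9,r8 dispatched  <A:3 Mu:2 Ld:0 B:1 rd:1 wr:3>
#2 ALU src=r1,r2 held:RD_PORT  <A:3 Mu:2 Ld:0 B:1 rd:1 wr:3>
#3 MUL src=r8,r8 dispatched  <A:3 Mu:1 Ld:0 B:1 rd:0 wr:2>
#4 MUL src=r4,r5 held:RD_PORT  <A:3 Mu:1 Ld:0 B:1 rd:0 wr:2>
#5 MEM src=r9 held:FU  <A:3 Mu:1 Ld:0 B:1 rd:0 wr:2>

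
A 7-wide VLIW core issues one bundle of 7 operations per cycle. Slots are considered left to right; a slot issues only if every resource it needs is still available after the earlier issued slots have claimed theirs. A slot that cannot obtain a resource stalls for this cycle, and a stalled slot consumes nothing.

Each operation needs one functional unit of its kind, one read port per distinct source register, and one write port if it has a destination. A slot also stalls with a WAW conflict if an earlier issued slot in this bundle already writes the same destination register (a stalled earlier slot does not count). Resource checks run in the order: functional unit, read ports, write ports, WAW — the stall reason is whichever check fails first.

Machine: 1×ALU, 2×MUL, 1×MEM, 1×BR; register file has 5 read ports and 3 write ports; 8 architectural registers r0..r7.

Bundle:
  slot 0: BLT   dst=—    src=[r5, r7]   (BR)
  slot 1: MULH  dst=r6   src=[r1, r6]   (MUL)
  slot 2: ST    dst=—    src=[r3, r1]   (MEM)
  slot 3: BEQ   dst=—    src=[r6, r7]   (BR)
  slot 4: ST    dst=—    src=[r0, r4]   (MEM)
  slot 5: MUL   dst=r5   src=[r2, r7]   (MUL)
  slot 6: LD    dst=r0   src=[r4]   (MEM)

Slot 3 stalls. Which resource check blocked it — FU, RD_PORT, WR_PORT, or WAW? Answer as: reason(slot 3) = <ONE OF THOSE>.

#0 BR src=r5,r7 dispatched  <A:1 Mu:2 Ld:1 B:0 rd:3 wr:3>
#1 MUL src=r1,r6 dispatched  <A:1 Mu:1 Ld:1 B:0 rd:1 wr:2>
#2 MEM src=r3,r1 held:RD_PORT  <A:1 Mu:1 Ld:1 B:0 rd:1 wr:2>
#3 BR src=r6,r7 held:FU  <A:1 Mu:1 Ld:1 B:0 rd:1 wr:2>
#4 MEM src=r0,r4 held:RD_PORT  <A:1 Mu:1 Ld:1 B:0 rd:1 wr:2>
#5 MUL src=r2,r7 held:RD_PORT  <A:1 Mu:1 Ld:1 B:0 rd:1 wr:2>
#6 MEM src=r4 dispatched  <A:1 Mu:1 Ld:0 B:0 rd:0 wr:1>

reason(slot 3) = FU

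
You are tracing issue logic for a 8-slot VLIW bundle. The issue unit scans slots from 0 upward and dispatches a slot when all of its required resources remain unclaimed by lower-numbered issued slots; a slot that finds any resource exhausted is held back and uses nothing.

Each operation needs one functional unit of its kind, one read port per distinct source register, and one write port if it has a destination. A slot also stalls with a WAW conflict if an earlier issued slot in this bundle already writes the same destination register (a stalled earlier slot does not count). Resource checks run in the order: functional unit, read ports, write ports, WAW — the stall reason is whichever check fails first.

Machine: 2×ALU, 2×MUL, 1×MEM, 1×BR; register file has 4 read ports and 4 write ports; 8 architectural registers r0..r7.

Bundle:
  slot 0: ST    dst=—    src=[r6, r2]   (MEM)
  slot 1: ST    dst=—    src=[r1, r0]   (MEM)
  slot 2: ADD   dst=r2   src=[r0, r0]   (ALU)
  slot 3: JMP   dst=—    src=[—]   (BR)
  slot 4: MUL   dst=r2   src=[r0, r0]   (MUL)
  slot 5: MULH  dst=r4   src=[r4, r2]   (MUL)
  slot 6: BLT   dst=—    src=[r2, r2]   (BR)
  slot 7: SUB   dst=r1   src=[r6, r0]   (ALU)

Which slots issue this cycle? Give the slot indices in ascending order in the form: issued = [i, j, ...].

[0] MEM needs rd=2 wr=0: ok; after: ALU=2 MUL=2 MEM=0 BR=1, R=2, W=4
[1] MEM needs rd=2 wr=0: FU; after: ALU=2 MUL=2 MEM=0 BR=1, R=2, W=4
[2] ALU needs rd=1 wr=1: ok; after: ALU=1 MUL=2 MEM=0 BR=1, R=1, W=3
[3] BR needs rd=0 wr=0: ok; after: ALU=1 MUL=2 MEM=0 BR=0, R=1, W=3
[4] MUL needs rd=1 wr=1: WAW; after: ALU=1 MUL=2 MEM=0 BR=0, R=1, W=3
[5] MUL needs rd=2 wr=1: RD_PORT; after: ALU=1 MUL=2 MEM=0 BR=0, R=1, W=3
[6] BR needs rd=1 wr=0: FU; after: ALU=1 MUL=2 MEM=0 BR=0, R=1, W=3
[7] ALU needs rd=2 wr=1: RD_PORT; after: ALU=1 MUL=2 MEM=0 BR=0, R=1, W=3

issued = [0, 2, 3]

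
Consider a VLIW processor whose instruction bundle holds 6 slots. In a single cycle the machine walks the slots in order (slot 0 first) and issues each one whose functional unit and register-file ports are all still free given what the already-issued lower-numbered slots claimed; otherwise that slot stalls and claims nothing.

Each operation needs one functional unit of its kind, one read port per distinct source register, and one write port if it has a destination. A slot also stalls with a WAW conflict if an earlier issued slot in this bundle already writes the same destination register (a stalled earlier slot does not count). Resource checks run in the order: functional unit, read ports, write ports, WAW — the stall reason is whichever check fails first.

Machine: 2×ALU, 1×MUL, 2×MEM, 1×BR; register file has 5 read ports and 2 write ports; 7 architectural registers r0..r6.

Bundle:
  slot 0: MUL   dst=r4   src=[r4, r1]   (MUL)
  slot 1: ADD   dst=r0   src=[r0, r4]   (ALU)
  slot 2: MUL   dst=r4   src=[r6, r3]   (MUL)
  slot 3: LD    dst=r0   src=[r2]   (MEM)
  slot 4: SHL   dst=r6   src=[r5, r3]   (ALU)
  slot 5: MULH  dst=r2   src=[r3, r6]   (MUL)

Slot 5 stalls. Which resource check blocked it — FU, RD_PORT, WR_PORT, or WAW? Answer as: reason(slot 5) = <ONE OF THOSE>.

  0. MUL→r4 ⇒ go  {2A/0Mu/2Ld/1B | 3r 1w}
  1. ALU→r0 ⇒ go  {1A/0Mu/2Ld/1B | 1r 0w}
  2. MUL→r4 ⇒ no(FU)  {1A/0Mu/2Ld/1B | 1r 0w}
  3. MEM→r0 ⇒ no(WR_PORT)  {1A/0Mu/2Ld/1B | 1r 0w}
  4. ALU→r6 ⇒ no(RD_PORT)  {1A/0Mu/2Ld/1B | 1r 0w}
  5. MUL→r2 ⇒ no(FU)  {1A/0Mu/2Ld/1B | 1r 0w}

reason(slot 5) = FU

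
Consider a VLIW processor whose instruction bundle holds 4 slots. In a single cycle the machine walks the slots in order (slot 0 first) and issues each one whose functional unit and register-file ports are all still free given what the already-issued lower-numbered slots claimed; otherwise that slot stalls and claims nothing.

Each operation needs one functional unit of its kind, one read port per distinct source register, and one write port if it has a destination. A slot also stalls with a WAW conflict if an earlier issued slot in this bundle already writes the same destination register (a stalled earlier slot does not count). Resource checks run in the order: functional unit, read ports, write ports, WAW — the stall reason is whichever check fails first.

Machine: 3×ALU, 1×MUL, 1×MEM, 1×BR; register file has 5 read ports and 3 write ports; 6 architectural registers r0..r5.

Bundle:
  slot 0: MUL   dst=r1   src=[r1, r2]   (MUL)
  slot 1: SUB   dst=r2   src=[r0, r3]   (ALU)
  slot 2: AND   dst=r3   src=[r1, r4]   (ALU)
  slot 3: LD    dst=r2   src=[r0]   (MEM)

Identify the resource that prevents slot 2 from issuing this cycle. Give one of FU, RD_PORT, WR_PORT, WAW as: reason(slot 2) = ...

reason(slot 2) = RD_PORT

  0. MUL→r1 ⇒ go  {3A/0Mu/1Ld/1B | 3r 2w}
  1. ALU→r2 ⇒ go  {2A/0Mu/1Ld/1B | 1r 1w}
  2. ALU→r3 ⇒ no(RD_PORT)  {2A/0Mu/1Ld/1B | 1r 1w}
  3. MEM→r2 ⇒ no(WAW)  {2A/0Mu/1Ld/1B | 1r 1w}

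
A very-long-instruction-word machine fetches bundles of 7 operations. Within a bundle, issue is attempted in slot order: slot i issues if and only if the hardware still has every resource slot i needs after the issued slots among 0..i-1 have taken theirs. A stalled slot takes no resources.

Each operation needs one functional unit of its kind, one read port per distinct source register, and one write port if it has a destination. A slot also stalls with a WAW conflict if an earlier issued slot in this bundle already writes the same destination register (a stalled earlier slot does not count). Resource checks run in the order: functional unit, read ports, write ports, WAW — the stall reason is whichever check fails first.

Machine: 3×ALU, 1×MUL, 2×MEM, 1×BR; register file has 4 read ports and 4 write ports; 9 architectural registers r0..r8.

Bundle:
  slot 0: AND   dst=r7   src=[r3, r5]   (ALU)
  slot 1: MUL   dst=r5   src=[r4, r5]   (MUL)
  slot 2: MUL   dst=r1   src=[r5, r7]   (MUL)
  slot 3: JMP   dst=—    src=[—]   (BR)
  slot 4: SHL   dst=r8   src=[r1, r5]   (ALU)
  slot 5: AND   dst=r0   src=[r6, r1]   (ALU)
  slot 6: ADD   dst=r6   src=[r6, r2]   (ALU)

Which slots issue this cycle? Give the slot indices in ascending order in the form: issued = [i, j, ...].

issued = [0, 1, 3]

  0. ALU→r7 ⇒ go  {2A/1Mu/2Ld/1B | 2r 3w}
  1. MUL→r5 ⇒ go  {2A/0Mu/2Ld/1B | 0r 2w}
  2. MUL→r1 ⇒ no(FU)  {2A/0Mu/2Ld/1B | 0r 2w}
  3. BR ⇒ go  {2A/0Mu/2Ld/0B | 0r 2w}
  4. ALU→r8 ⇒ no(RD_PORT)  {2A/0Mu/2Ld/0B | 0r 2w}
  5. ALU→r0 ⇒ no(RD_PORT)  {2A/0Mu/2Ld/0B | 0r 2w}
  6. ALU→r6 ⇒ no(RD_PORT)  {2A/0Mu/2Ld/0B | 0r 2w}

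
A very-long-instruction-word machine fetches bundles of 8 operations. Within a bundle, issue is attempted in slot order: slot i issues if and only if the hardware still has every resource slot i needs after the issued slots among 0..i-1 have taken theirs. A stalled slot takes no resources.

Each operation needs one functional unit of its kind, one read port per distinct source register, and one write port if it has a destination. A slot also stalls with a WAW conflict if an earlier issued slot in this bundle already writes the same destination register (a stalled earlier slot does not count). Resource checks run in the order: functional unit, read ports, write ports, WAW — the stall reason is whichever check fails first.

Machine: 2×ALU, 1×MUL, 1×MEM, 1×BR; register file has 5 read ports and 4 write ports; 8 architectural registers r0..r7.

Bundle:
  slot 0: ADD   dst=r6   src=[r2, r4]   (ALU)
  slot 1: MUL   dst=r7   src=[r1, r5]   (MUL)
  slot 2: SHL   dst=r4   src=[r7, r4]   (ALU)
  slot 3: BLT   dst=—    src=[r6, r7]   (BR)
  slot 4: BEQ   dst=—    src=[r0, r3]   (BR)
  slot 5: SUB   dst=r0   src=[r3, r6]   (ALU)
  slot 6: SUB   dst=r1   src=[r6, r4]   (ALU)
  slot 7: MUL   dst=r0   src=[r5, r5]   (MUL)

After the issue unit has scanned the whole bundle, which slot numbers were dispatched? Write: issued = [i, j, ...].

[0] ALU needs rd=2 wr=1: ok; after: ALU=1 MUL=1 MEM=1 BR=1, R=3, W=3
[1] MUL needs rd=2 wr=1: ok; after: ALU=1 MUL=0 MEM=1 BR=1, R=1, W=2
[2] ALU needs rd=2 wr=1: RD_PORT; after: ALU=1 MUL=0 MEM=1 BR=1, R=1, W=2
[3] BR needs rd=2 wr=0: RD_PORT; after: ALU=1 MUL=0 MEM=1 BR=1, R=1, W=2
[4] BR needs rd=2 wr=0: RD_PORT; after: ALU=1 MUL=0 MEM=1 BR=1, R=1, W=2
[5] ALU needs rd=2 wr=1: RD_PORT; after: ALU=1 MUL=0 MEM=1 BR=1, R=1, W=2
[6] ALU needs rd=2 wr=1: RD_PORT; after: ALU=1 MUL=0 MEM=1 BR=1, R=1, W=2
[7] MUL needs rd=1 wr=1: FU; after: ALU=1 MUL=0 MEM=1 BR=1, R=1, W=2

issued = [0, 1]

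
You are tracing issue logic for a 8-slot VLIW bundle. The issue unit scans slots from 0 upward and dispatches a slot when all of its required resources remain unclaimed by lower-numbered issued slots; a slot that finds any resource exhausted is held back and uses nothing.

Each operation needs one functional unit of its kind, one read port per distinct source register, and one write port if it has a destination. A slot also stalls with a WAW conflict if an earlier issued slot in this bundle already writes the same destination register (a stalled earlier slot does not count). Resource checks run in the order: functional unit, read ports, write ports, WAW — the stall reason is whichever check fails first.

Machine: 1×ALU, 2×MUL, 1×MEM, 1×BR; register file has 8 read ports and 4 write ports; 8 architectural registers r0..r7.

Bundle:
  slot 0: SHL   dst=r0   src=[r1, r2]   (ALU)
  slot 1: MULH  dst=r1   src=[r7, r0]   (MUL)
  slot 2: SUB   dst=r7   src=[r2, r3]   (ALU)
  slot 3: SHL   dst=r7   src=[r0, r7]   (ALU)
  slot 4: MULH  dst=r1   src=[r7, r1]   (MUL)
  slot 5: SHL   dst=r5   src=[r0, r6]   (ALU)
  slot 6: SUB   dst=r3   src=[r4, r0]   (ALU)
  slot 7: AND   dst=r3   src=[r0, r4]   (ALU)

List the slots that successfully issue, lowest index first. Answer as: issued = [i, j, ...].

  0. ALU→r0 ⇒ go  {0A/2Mu/1Ld/1B | 6r 3w}
  1. MUL→r1 ⇒ go  {0A/1Mu/1Ld/1B | 4r 2w}
  2. ALU→r7 ⇒ no(FU)  {0A/1Mu/1Ld/1B | 4r 2w}
  3. ALU→r7 ⇒ no(FU)  {0A/1Mu/1Ld/1B | 4r 2w}
  4. MUL→r1 ⇒ no(WAW)  {0A/1Mu/1Ld/1B | 4r 2w}
  5. ALU→r5 ⇒ no(FU)  {0A/1Mu/1Ld/1B | 4r 2w}
  6. ALU→r3 ⇒ no(FU)  {0A/1Mu/1Ld/1B | 4r 2w}
  7. ALU→r3 ⇒ no(FU)  {0A/1Mu/1Ld/1B | 4r 2w}

issued = [0, 1]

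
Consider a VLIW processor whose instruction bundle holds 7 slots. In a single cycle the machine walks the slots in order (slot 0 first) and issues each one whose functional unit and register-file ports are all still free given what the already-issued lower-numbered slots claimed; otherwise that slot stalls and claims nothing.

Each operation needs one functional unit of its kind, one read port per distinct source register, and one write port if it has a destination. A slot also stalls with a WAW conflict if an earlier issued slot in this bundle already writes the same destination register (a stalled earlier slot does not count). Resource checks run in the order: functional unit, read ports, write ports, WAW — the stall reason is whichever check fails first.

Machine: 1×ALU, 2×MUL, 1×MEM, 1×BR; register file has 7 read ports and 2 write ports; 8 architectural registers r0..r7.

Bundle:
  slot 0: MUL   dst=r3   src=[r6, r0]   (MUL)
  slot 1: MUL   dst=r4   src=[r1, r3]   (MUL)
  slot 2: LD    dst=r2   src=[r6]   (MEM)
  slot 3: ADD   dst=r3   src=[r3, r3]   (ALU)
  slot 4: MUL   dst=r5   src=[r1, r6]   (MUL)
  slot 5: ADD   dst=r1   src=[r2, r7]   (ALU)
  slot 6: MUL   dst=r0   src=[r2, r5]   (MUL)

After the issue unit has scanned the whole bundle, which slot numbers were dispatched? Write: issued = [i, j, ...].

#0 MUL src=r6,r0 dispatched  <A:1 Mu:1 Ld:1 B:1 rd:5 wr:1>
#1 MUL src=r1,r3 dispatched  <A:1 Mu:0 Ld:1 B:1 rd:3 wr:0>
#2 MEM src=r6 held:WR_PORT  <A:1 Mu:0 Ld:1 B:1 rd:3 wr:0>
#3 ALU src=r3,r3 held:WR_PORT  <A:1 Mu:0 Ld:1 B:1 rd:3 wr:0>
#4 MUL src=r1,r6 held:FU  <A:1 Mu:0 Ld:1 B:1 rd:3 wr:0>
#5 ALU src=r2,r7 held:WR_PORT  <A:1 Mu:0 Ld:1 B:1 rd:3 wr:0>
#6 MUL src=r2,r5 held:FU  <A:1 Mu:0 Ld:1 B:1 rd:3 wr:0>

issued = [0, 1]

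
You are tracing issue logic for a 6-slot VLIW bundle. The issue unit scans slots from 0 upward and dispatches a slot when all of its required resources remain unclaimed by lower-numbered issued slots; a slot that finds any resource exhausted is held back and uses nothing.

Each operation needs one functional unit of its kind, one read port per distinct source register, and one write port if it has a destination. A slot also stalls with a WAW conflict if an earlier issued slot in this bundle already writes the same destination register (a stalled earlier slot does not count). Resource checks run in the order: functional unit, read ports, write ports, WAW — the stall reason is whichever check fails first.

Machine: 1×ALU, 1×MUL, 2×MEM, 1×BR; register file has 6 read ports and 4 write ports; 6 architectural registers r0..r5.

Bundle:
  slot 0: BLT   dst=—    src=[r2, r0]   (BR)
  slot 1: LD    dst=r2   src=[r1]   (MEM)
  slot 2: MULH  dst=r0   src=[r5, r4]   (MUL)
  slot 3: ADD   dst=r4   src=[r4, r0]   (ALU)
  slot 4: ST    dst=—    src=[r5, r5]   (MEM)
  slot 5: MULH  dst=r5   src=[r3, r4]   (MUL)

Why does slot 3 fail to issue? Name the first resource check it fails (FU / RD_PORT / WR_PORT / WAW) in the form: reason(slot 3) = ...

slot 0 (BR): ISSUE — free A1,Mu1,Ld2,B0 rp4 wp4
slot 1 (MEM): ISSUE — free A1,Mu1,Ld1,B0 rp3 wp3
slot 2 (MUL): ISSUE — free A1,Mu0,Ld1,B0 rp1 wp2
slot 3 (ALU): stall RD_PORT — free A1,Mu0,Ld1,B0 rp1 wp2
slot 4 (MEM): ISSUE — free A1,Mu0,Ld0,B0 rp0 wp2
slot 5 (MUL): stall FU — free A1,Mu0,Ld0,B0 rp0 wp2

reason(slot 3) = RD_PORT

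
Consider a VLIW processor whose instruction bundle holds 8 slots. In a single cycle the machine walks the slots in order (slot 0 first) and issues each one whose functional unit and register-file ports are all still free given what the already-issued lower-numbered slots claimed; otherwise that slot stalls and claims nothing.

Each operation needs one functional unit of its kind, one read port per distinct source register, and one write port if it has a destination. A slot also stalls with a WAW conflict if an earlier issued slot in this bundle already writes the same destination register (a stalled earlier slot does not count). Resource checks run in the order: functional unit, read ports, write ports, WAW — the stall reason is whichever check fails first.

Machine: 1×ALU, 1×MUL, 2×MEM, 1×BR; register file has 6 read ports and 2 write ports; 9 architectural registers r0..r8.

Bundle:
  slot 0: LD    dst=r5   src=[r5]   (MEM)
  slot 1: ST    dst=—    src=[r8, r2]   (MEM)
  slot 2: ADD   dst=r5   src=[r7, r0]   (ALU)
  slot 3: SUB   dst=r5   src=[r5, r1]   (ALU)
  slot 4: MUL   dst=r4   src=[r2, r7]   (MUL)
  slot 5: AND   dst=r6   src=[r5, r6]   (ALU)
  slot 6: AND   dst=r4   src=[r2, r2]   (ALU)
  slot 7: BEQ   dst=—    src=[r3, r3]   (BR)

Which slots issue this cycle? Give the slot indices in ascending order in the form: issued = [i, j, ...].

slot 0 (MEM): ISSUE — free A1,Mu1,Ld1,B1 rp5 wp1
slot 1 (MEM): ISSUE — free A1,Mu1,Ld0,B1 rp3 wp1
slot 2 (ALU): stall WAW — free A1,Mu1,Ld0,B1 rp3 wp1
slot 3 (ALU): stall WAW — free A1,Mu1,Ld0,B1 rp3 wp1
slot 4 (MUL): ISSUE — free A1,Mu0,Ld0,B1 rp1 wp0
slot 5 (ALU): stall RD_PORT — free A1,Mu0,Ld0,B1 rp1 wp0
slot 6 (ALU): stall WR_PORT — free A1,Mu0,Ld0,B1 rp1 wp0
slot 7 (BR): ISSUE — free A1,Mu0,Ld0,B0 rp0 wp0

issued = [0, 1, 4, 7]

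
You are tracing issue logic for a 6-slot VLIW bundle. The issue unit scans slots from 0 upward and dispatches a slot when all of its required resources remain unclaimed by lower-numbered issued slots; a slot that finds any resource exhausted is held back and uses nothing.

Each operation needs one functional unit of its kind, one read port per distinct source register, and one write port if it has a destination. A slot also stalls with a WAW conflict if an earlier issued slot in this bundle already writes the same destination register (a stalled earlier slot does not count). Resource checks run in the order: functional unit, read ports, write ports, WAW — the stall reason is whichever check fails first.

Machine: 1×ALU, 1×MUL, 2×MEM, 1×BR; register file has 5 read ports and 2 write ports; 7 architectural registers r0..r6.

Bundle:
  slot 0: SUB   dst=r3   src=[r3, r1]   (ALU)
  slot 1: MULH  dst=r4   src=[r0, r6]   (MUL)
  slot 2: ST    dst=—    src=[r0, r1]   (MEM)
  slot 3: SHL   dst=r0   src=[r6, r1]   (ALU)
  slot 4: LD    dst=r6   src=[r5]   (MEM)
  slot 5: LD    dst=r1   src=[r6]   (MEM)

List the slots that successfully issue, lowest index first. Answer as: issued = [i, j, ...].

  0. ALU→r3 ⇒ go  {0A/1Mu/2Ld/1B | 3r 1w}
  1. MUL→r4 ⇒ go  {0A/0Mu/2Ld/1B | 1r 0w}
  2. MEM ⇒ no(RD_PORT)  {0A/0Mu/2Ld/1B | 1r 0w}
  3. ALU→r0 ⇒ no(FU)  {0A/0Mu/2Ld/1B | 1r 0w}
  4. MEM→r6 ⇒ no(WR_PORT)  {0A/0Mu/2Ld/1B | 1r 0w}
  5. MEM→r1 ⇒ no(WR_PORT)  {0A/0Mu/2Ld/1B | 1r 0w}

issued = [0, 1]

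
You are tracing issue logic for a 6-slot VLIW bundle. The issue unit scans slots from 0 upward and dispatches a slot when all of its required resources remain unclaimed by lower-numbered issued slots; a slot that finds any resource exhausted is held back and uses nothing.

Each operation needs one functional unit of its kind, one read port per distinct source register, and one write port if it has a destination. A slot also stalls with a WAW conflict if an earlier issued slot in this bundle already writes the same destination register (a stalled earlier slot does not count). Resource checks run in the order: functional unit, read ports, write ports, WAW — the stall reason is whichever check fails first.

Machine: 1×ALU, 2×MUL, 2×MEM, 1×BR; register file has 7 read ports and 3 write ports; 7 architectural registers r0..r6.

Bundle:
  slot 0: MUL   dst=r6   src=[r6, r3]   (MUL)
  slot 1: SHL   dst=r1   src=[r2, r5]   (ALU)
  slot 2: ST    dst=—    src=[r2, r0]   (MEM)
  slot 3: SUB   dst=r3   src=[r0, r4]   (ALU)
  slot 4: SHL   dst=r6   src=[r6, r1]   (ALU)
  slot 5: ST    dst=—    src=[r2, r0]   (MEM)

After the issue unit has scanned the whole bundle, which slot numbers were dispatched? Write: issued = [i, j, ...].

slot 0 (MUL): ISSUE — free A1,Mu1,Ld2,B1 rp5 wp2
slot 1 (ALU): ISSUE — free A0,Mu1,Ld2,B1 rp3 wp1
slot 2 (MEM): ISSUE — free A0,Mu1,Ld1,B1 rp1 wp1
slot 3 (ALU): stall FU — free A0,Mu1,Ld1,B1 rp1 wp1
slot 4 (ALU): stall FU — free A0,Mu1,Ld1,B1 rp1 wp1
slot 5 (MEM): stall RD_PORT — free A0,Mu1,Ld1,B1 rp1 wp1

issued = [0, 1, 2]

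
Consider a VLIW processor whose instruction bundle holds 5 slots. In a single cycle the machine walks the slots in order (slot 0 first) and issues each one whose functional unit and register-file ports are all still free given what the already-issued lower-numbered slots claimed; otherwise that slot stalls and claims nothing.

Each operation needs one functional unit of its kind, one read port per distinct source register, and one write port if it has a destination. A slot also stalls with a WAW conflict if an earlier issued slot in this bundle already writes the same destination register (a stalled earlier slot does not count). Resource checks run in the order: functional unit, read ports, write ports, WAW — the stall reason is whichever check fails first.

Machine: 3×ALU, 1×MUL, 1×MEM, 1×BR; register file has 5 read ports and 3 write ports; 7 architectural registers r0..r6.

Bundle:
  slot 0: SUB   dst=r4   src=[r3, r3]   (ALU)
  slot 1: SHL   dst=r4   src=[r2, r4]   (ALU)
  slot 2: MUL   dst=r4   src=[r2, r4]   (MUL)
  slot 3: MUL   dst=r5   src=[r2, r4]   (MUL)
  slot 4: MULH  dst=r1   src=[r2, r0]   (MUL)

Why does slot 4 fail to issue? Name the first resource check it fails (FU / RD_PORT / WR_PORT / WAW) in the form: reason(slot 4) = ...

reason(slot 4) = FU

(0) want 1×ALU +1rd +1wr — yes → AL2|MU1|ME1|BR1|rd4|wr2
(1) want 1×ALU +2rd +1wr — WAW → AL2|MU1|ME1|BR1|rd4|wr2
(2) want 1×MUL +2rd +1wr — WAW → AL2|MU1|ME1|BR1|rd4|wr2
(3) want 1×MUL +2rd +1wr — yes → AL2|MU0|ME1|BR1|rd2|wr1
(4) want 1×MUL +2rd +1wr — FU → AL2|MU0|ME1|BR1|rd2|wr1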